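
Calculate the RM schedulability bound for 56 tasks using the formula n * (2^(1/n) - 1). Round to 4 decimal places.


Compute 2^(1/56) = 1.0124545481
Subtract 1: 1.0124545481 - 1 = 0.0124545481
Multiply by n: 56 * 0.0124545481 = 0.6974546936
Round to 4 dp: 0.6975

0.6975


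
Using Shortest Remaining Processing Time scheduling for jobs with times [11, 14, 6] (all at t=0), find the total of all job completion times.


Since all jobs arrive at t=0, SRPT equals SPT ordering.
SPT order: [6, 11, 14]
Completion times:
  Job 1: p=6, C=6
  Job 2: p=11, C=17
  Job 3: p=14, C=31
Total completion time = 6 + 17 + 31 = 54

54


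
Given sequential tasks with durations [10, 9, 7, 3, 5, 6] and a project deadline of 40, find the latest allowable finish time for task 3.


LF(activity 3) = deadline - sum of successor durations
Successors: activities 4 through 6 with durations [3, 5, 6]
Sum of successor durations = 14
LF = 40 - 14 = 26

26


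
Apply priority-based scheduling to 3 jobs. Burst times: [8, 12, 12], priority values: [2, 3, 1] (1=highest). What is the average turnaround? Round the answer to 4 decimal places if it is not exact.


Sort by priority (ascending = highest first):
Order: [(1, 12), (2, 8), (3, 12)]
Completion times:
  Priority 1, burst=12, C=12
  Priority 2, burst=8, C=20
  Priority 3, burst=12, C=32
Average turnaround = 64/3 = 21.3333

21.3333


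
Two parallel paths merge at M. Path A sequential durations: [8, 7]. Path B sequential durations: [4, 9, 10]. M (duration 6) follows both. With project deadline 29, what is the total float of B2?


Forward pass: ES(B2) = sum of predecessors on chain B = 4
EF = ES + duration = 4 + 9 = 13
Backward pass: LF(M) = deadline = 29; LS(M) = 29 - 6 = 23
LF(B2) = LS(M) - sum(successors on chain B) = 23 - 10 = 13
LS = LF - duration = 13 - 9 = 4
Total float = LS - ES = 4 - 4 = 0

0


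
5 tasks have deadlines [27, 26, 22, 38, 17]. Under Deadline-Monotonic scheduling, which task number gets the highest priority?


Sort tasks by relative deadline (ascending):
  Task 5: deadline = 17
  Task 3: deadline = 22
  Task 2: deadline = 26
  Task 1: deadline = 27
  Task 4: deadline = 38
Priority order (highest first): [5, 3, 2, 1, 4]
Highest priority task = 5

5


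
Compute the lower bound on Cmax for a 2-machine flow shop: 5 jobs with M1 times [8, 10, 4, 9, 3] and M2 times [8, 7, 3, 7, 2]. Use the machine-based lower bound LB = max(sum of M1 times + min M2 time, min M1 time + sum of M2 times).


LB1 = sum(M1 times) + min(M2 times) = 34 + 2 = 36
LB2 = min(M1 times) + sum(M2 times) = 3 + 27 = 30
Lower bound = max(LB1, LB2) = max(36, 30) = 36

36


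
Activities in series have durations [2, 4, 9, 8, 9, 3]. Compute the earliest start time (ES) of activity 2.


Activity 2 starts after activities 1 through 1 complete.
Predecessor durations: [2]
ES = 2 = 2

2


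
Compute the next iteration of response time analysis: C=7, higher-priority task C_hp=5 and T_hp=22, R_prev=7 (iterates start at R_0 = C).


R_next = C + ceil(R_prev / T_hp) * C_hp
ceil(7 / 22) = ceil(0.3182) = 1
Interference = 1 * 5 = 5
R_next = 7 + 5 = 12

12


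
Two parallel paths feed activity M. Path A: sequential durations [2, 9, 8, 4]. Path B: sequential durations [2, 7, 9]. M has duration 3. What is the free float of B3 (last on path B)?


ES(B3) = sum of predecessors on chain B = 9
EF(B3) = ES + duration = 9 + 9 = 18
Successor of B3 is M. ES(M) = max(sum(A), sum(B)) = max(23, 18) = 23
Free float = ES(successor) - EF(current) = 23 - 18 = 5

5


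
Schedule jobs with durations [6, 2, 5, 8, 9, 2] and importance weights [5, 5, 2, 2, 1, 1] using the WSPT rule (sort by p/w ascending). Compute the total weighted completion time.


Compute p/w ratios and sort ascending (WSPT): [(2, 5), (6, 5), (2, 1), (5, 2), (8, 2), (9, 1)]
Compute weighted completion times:
  Job (p=2,w=5): C=2, w*C=5*2=10
  Job (p=6,w=5): C=8, w*C=5*8=40
  Job (p=2,w=1): C=10, w*C=1*10=10
  Job (p=5,w=2): C=15, w*C=2*15=30
  Job (p=8,w=2): C=23, w*C=2*23=46
  Job (p=9,w=1): C=32, w*C=1*32=32
Total weighted completion time = 168

168


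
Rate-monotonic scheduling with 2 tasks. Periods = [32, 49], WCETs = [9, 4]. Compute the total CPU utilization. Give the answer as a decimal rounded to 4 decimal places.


Compute individual utilizations (exact fractions):
  Task 1: C/T = 9/32 (approx. 0.2813)
  Task 2: C/T = 4/49 (approx. 0.0816)
Total utilization U = 9/32 + 4/49 = 569/1568
Rounded to 4 decimal places: U = 0.3629
RM (Liu & Layland) bound for 2 tasks = 0.828427; compare with U = 569/1568 (approx. 0.362883)
U <= bound, so schedulable by RM sufficient condition.

0.3629


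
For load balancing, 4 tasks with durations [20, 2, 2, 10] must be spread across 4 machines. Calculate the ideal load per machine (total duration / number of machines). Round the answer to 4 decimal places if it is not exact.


Total processing time = 20 + 2 + 2 + 10 = 34
Number of machines = 4
Ideal balanced load = 34 / 4 = 8.5

8.5


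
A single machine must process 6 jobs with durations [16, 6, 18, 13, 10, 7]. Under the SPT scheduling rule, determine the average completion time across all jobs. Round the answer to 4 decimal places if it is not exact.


Sort jobs by processing time (SPT order): [6, 7, 10, 13, 16, 18]
Compute completion times sequentially:
  Job 1: processing = 6, completes at 6
  Job 2: processing = 7, completes at 13
  Job 3: processing = 10, completes at 23
  Job 4: processing = 13, completes at 36
  Job 5: processing = 16, completes at 52
  Job 6: processing = 18, completes at 70
Sum of completion times = 200
Average completion time = 200/6 = 33.3333

33.3333


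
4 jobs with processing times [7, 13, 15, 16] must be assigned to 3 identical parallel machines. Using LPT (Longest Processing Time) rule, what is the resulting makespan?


Sort jobs in decreasing order (LPT): [16, 15, 13, 7]
Assign each job to the least loaded machine:
  Machine 1: jobs [16], load = 16
  Machine 2: jobs [15], load = 15
  Machine 3: jobs [13, 7], load = 20
Makespan = max load = 20

20


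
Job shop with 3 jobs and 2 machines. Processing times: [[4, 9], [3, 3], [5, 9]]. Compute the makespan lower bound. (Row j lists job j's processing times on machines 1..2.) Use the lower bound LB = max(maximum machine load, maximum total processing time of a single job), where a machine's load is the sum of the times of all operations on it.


Machine loads:
  Machine 1: 4 + 3 + 5 = 12
  Machine 2: 9 + 3 + 9 = 21
Max machine load = 21
Job totals:
  Job 1: 13
  Job 2: 6
  Job 3: 14
Max job total = 14
Lower bound = max(21, 14) = 21

21


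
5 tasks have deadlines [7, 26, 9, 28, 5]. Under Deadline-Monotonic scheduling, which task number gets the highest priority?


Sort tasks by relative deadline (ascending):
  Task 5: deadline = 5
  Task 1: deadline = 7
  Task 3: deadline = 9
  Task 2: deadline = 26
  Task 4: deadline = 28
Priority order (highest first): [5, 1, 3, 2, 4]
Highest priority task = 5

5


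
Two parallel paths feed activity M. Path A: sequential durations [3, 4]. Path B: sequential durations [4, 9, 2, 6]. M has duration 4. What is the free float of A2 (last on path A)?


ES(A2) = sum of predecessors on chain A = 3
EF(A2) = ES + duration = 3 + 4 = 7
Successor of A2 is M. ES(M) = max(sum(A), sum(B)) = max(7, 21) = 21
Free float = ES(successor) - EF(current) = 21 - 7 = 14

14


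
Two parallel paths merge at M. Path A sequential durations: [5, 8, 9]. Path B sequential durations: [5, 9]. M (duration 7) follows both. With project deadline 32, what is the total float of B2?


Forward pass: ES(B2) = sum of predecessors on chain B = 5
EF = ES + duration = 5 + 9 = 14
Backward pass: LF(M) = deadline = 32; LS(M) = 32 - 7 = 25
LF(B2) = LS(M) - sum(successors on chain B) = 25 - 0 = 25
LS = LF - duration = 25 - 9 = 16
Total float = LS - ES = 16 - 5 = 11

11


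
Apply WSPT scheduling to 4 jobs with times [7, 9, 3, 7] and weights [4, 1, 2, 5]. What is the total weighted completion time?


Compute p/w ratios and sort ascending (WSPT): [(7, 5), (3, 2), (7, 4), (9, 1)]
Compute weighted completion times:
  Job (p=7,w=5): C=7, w*C=5*7=35
  Job (p=3,w=2): C=10, w*C=2*10=20
  Job (p=7,w=4): C=17, w*C=4*17=68
  Job (p=9,w=1): C=26, w*C=1*26=26
Total weighted completion time = 149

149


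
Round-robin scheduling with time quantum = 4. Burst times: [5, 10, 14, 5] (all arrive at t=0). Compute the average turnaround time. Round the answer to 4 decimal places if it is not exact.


Time quantum = 4
Execution trace:
  J1 runs 4 units, time = 4
  J2 runs 4 units, time = 8
  J3 runs 4 units, time = 12
  J4 runs 4 units, time = 16
  J1 runs 1 units, time = 17
  J2 runs 4 units, time = 21
  J3 runs 4 units, time = 25
  J4 runs 1 units, time = 26
  J2 runs 2 units, time = 28
  J3 runs 4 units, time = 32
  J3 runs 2 units, time = 34
Finish times: [17, 28, 34, 26]
Average turnaround = 105/4 = 26.25

26.25


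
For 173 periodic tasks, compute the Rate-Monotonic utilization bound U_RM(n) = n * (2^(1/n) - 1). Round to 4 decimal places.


Compute 2^(1/173) = 1.0040146684
Subtract 1: 1.0040146684 - 1 = 0.0040146684
Multiply by n: 173 * 0.0040146684 = 0.6945376332
Round to 4 dp: 0.6945

0.6945


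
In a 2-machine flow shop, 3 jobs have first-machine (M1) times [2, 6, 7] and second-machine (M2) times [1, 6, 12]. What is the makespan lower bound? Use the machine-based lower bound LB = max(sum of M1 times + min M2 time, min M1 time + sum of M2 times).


LB1 = sum(M1 times) + min(M2 times) = 15 + 1 = 16
LB2 = min(M1 times) + sum(M2 times) = 2 + 19 = 21
Lower bound = max(LB1, LB2) = max(16, 21) = 21

21


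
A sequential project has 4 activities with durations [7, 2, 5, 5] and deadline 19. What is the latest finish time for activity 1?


LF(activity 1) = deadline - sum of successor durations
Successors: activities 2 through 4 with durations [2, 5, 5]
Sum of successor durations = 12
LF = 19 - 12 = 7

7


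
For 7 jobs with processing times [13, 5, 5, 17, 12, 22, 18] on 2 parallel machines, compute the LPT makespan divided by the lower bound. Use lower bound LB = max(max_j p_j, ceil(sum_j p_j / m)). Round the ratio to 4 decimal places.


LPT order: [22, 18, 17, 13, 12, 5, 5]
Machine loads after assignment: [47, 45]
LPT makespan = 47
Lower bound = max(max_job, ceil(total/2)) = max(22, 46) = 46
Ratio = 47 / 46 = 1.0217

1.0217


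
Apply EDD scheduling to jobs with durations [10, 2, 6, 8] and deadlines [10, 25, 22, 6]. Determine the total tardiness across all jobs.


Sort by due date (EDD order): [(8, 6), (10, 10), (6, 22), (2, 25)]
Compute completion times and tardiness:
  Job 1: p=8, d=6, C=8, tardiness=max(0,8-6)=2
  Job 2: p=10, d=10, C=18, tardiness=max(0,18-10)=8
  Job 3: p=6, d=22, C=24, tardiness=max(0,24-22)=2
  Job 4: p=2, d=25, C=26, tardiness=max(0,26-25)=1
Total tardiness = 13

13


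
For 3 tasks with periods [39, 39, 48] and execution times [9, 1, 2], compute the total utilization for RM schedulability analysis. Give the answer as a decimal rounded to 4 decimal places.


Compute individual utilizations (exact fractions):
  Task 1: C/T = 9/39 = 3/13 (approx. 0.2308)
  Task 2: C/T = 1/39 (approx. 0.0256)
  Task 3: C/T = 2/48 = 1/24 (approx. 0.0417)
Total utilization U = 3/13 + 1/39 + 1/24 = 31/104
Rounded to 4 decimal places: U = 0.2981
RM (Liu & Layland) bound for 3 tasks = 0.779763; compare with U = 31/104 (approx. 0.298077)
U <= bound, so schedulable by RM sufficient condition.

0.2981


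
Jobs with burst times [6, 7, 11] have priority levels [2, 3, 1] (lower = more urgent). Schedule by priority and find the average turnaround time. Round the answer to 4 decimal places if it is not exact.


Sort by priority (ascending = highest first):
Order: [(1, 11), (2, 6), (3, 7)]
Completion times:
  Priority 1, burst=11, C=11
  Priority 2, burst=6, C=17
  Priority 3, burst=7, C=24
Average turnaround = 52/3 = 17.3333

17.3333


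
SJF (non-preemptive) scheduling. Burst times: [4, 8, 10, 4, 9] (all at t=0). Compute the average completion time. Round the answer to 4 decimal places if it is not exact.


SJF order (ascending): [4, 4, 8, 9, 10]
Completion times:
  Job 1: burst=4, C=4
  Job 2: burst=4, C=8
  Job 3: burst=8, C=16
  Job 4: burst=9, C=25
  Job 5: burst=10, C=35
Average completion = 88/5 = 17.6

17.6


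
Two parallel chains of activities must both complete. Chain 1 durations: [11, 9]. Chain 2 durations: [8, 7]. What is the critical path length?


Path A total = 11 + 9 = 20
Path B total = 8 + 7 = 15
Critical path = longest path = max(20, 15) = 20

20


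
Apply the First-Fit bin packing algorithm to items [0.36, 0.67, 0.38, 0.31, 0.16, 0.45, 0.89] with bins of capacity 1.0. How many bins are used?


Place items sequentially using First-Fit:
  Item 0.36 -> new Bin 1
  Item 0.67 -> new Bin 2
  Item 0.38 -> Bin 1 (now 0.74)
  Item 0.31 -> Bin 2 (now 0.98)
  Item 0.16 -> Bin 1 (now 0.9)
  Item 0.45 -> new Bin 3
  Item 0.89 -> new Bin 4
Total bins used = 4

4


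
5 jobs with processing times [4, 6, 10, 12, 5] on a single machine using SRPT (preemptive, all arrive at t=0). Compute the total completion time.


Since all jobs arrive at t=0, SRPT equals SPT ordering.
SPT order: [4, 5, 6, 10, 12]
Completion times:
  Job 1: p=4, C=4
  Job 2: p=5, C=9
  Job 3: p=6, C=15
  Job 4: p=10, C=25
  Job 5: p=12, C=37
Total completion time = 4 + 9 + 15 + 25 + 37 = 90

90


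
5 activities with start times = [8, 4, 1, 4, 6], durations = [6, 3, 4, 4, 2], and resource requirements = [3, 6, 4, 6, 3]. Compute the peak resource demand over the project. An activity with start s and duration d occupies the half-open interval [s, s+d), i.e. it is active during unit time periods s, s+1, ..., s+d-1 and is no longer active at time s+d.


Each activity i is active on [start_i, start_i + duration_i).
Compute total resource usage per time slot:
  t=0: active resources = [], total = 0
  t=1: active resources = [4], total = 4
  t=2: active resources = [4], total = 4
  t=3: active resources = [4], total = 4
  t=4: active resources = [6, 4, 6], total = 16
  t=5: active resources = [6, 6], total = 12
  t=6: active resources = [6, 6, 3], total = 15
  t=7: active resources = [6, 3], total = 9
  t=8: active resources = [3], total = 3
  t=9: active resources = [3], total = 3
  t=10: active resources = [3], total = 3
  t=11: active resources = [3], total = 3
  t=12: active resources = [3], total = 3
  t=13: active resources = [3], total = 3
Peak resource demand = 16

16


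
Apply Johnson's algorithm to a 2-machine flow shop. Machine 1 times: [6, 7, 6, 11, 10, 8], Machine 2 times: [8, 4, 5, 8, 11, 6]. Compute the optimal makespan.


Apply Johnson's rule:
  Group 1 (a <= b): [(1, 6, 8), (5, 10, 11)]
  Group 2 (a > b): [(4, 11, 8), (6, 8, 6), (3, 6, 5), (2, 7, 4)]
Optimal job order: [1, 5, 4, 6, 3, 2]
Schedule:
  Job 1: M1 done at 6, M2 done at 14
  Job 5: M1 done at 16, M2 done at 27
  Job 4: M1 done at 27, M2 done at 35
  Job 6: M1 done at 35, M2 done at 41
  Job 3: M1 done at 41, M2 done at 46
  Job 2: M1 done at 48, M2 done at 52
Makespan = 52

52


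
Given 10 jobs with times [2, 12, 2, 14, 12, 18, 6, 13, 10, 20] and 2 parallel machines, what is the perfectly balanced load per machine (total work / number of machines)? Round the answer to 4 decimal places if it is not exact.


Total processing time = 2 + 12 + 2 + 14 + 12 + 18 + 6 + 13 + 10 + 20 = 109
Number of machines = 2
Ideal balanced load = 109 / 2 = 54.5

54.5


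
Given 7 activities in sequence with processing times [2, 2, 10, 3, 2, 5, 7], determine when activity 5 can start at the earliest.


Activity 5 starts after activities 1 through 4 complete.
Predecessor durations: [2, 2, 10, 3]
ES = 2 + 2 + 10 + 3 = 17

17


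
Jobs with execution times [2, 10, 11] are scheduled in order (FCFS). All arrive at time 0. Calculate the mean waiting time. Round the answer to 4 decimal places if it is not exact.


FCFS order (as given): [2, 10, 11]
Waiting times:
  Job 1: wait = 0
  Job 2: wait = 2
  Job 3: wait = 12
Sum of waiting times = 14
Average waiting time = 14/3 = 4.6667

4.6667


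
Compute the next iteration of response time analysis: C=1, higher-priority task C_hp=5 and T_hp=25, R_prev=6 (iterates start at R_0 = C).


R_next = C + ceil(R_prev / T_hp) * C_hp
ceil(6 / 25) = ceil(0.24) = 1
Interference = 1 * 5 = 5
R_next = 1 + 5 = 6
R_next = R_prev, so the iteration has converged (response time = 6).

6


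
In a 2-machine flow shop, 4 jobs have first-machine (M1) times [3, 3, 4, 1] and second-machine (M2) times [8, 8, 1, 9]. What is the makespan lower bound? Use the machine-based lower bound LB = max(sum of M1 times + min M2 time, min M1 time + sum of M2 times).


LB1 = sum(M1 times) + min(M2 times) = 11 + 1 = 12
LB2 = min(M1 times) + sum(M2 times) = 1 + 26 = 27
Lower bound = max(LB1, LB2) = max(12, 27) = 27

27


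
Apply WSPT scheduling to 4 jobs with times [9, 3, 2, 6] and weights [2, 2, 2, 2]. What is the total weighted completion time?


Compute p/w ratios and sort ascending (WSPT): [(2, 2), (3, 2), (6, 2), (9, 2)]
Compute weighted completion times:
  Job (p=2,w=2): C=2, w*C=2*2=4
  Job (p=3,w=2): C=5, w*C=2*5=10
  Job (p=6,w=2): C=11, w*C=2*11=22
  Job (p=9,w=2): C=20, w*C=2*20=40
Total weighted completion time = 76

76


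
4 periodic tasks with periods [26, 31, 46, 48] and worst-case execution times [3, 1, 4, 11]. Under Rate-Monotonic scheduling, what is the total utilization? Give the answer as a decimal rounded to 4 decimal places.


Compute individual utilizations (exact fractions):
  Task 1: C/T = 3/26 (approx. 0.1154)
  Task 2: C/T = 1/31 (approx. 0.0323)
  Task 3: C/T = 4/46 = 2/23 (approx. 0.087)
  Task 4: C/T = 11/48 (approx. 0.2292)
Total utilization U = 3/26 + 1/31 + 2/23 + 11/48 = 206335/444912
Rounded to 4 decimal places: U = 0.4638
RM (Liu & Layland) bound for 4 tasks = 0.756828; compare with U = 206335/444912 (approx. 0.463766)
U <= bound, so schedulable by RM sufficient condition.

0.4638


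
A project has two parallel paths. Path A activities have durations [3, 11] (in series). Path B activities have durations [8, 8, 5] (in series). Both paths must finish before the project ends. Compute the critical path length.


Path A total = 3 + 11 = 14
Path B total = 8 + 8 + 5 = 21
Critical path = longest path = max(14, 21) = 21

21


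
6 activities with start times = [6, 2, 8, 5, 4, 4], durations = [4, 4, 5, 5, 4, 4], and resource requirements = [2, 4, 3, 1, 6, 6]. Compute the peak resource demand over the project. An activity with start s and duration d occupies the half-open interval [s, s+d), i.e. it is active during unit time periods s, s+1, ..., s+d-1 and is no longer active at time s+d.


Each activity i is active on [start_i, start_i + duration_i).
Compute total resource usage per time slot:
  t=0: active resources = [], total = 0
  t=1: active resources = [], total = 0
  t=2: active resources = [4], total = 4
  t=3: active resources = [4], total = 4
  t=4: active resources = [4, 6, 6], total = 16
  t=5: active resources = [4, 1, 6, 6], total = 17
  t=6: active resources = [2, 1, 6, 6], total = 15
  t=7: active resources = [2, 1, 6, 6], total = 15
  t=8: active resources = [2, 3, 1], total = 6
  t=9: active resources = [2, 3, 1], total = 6
  t=10: active resources = [3], total = 3
  t=11: active resources = [3], total = 3
  t=12: active resources = [3], total = 3
Peak resource demand = 17

17


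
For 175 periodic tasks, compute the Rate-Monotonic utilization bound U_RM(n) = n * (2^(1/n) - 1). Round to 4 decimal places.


Compute 2^(1/175) = 1.0039686955
Subtract 1: 1.0039686955 - 1 = 0.0039686955
Multiply by n: 175 * 0.0039686955 = 0.6945217125
Round to 4 dp: 0.6945

0.6945


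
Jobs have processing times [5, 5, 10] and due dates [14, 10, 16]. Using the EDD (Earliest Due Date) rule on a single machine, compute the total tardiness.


Sort by due date (EDD order): [(5, 10), (5, 14), (10, 16)]
Compute completion times and tardiness:
  Job 1: p=5, d=10, C=5, tardiness=max(0,5-10)=0
  Job 2: p=5, d=14, C=10, tardiness=max(0,10-14)=0
  Job 3: p=10, d=16, C=20, tardiness=max(0,20-16)=4
Total tardiness = 4

4


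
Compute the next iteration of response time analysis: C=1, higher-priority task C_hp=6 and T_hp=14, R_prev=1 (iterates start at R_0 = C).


R_next = C + ceil(R_prev / T_hp) * C_hp
ceil(1 / 14) = ceil(0.0714) = 1
Interference = 1 * 6 = 6
R_next = 1 + 6 = 7

7


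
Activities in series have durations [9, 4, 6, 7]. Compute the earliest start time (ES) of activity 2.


Activity 2 starts after activities 1 through 1 complete.
Predecessor durations: [9]
ES = 9 = 9

9


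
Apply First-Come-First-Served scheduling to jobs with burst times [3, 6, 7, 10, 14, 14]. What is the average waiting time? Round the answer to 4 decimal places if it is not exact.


FCFS order (as given): [3, 6, 7, 10, 14, 14]
Waiting times:
  Job 1: wait = 0
  Job 2: wait = 3
  Job 3: wait = 9
  Job 4: wait = 16
  Job 5: wait = 26
  Job 6: wait = 40
Sum of waiting times = 94
Average waiting time = 94/6 = 15.6667

15.6667


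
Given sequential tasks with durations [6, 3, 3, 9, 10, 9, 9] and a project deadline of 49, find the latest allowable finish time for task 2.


LF(activity 2) = deadline - sum of successor durations
Successors: activities 3 through 7 with durations [3, 9, 10, 9, 9]
Sum of successor durations = 40
LF = 49 - 40 = 9

9


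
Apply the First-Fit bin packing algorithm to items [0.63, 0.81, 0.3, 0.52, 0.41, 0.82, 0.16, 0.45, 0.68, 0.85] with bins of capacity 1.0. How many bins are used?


Place items sequentially using First-Fit:
  Item 0.63 -> new Bin 1
  Item 0.81 -> new Bin 2
  Item 0.3 -> Bin 1 (now 0.93)
  Item 0.52 -> new Bin 3
  Item 0.41 -> Bin 3 (now 0.93)
  Item 0.82 -> new Bin 4
  Item 0.16 -> Bin 2 (now 0.97)
  Item 0.45 -> new Bin 5
  Item 0.68 -> new Bin 6
  Item 0.85 -> new Bin 7
Total bins used = 7

7


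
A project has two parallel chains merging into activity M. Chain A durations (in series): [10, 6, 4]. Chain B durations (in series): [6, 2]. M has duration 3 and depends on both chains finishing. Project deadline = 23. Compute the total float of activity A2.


Forward pass: ES(A2) = sum of predecessors on chain A = 10
EF = ES + duration = 10 + 6 = 16
Backward pass: LF(M) = deadline = 23; LS(M) = 23 - 3 = 20
LF(A2) = LS(M) - sum(successors on chain A) = 20 - 4 = 16
LS = LF - duration = 16 - 6 = 10
Total float = LS - ES = 10 - 10 = 0

0


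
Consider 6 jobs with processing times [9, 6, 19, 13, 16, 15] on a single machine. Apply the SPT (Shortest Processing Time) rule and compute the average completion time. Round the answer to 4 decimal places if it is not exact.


Sort jobs by processing time (SPT order): [6, 9, 13, 15, 16, 19]
Compute completion times sequentially:
  Job 1: processing = 6, completes at 6
  Job 2: processing = 9, completes at 15
  Job 3: processing = 13, completes at 28
  Job 4: processing = 15, completes at 43
  Job 5: processing = 16, completes at 59
  Job 6: processing = 19, completes at 78
Sum of completion times = 229
Average completion time = 229/6 = 38.1667

38.1667


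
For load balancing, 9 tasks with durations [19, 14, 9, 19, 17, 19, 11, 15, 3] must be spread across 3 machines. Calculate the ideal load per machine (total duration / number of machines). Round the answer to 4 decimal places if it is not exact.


Total processing time = 19 + 14 + 9 + 19 + 17 + 19 + 11 + 15 + 3 = 126
Number of machines = 3
Ideal balanced load = 126 / 3 = 42.0

42.0


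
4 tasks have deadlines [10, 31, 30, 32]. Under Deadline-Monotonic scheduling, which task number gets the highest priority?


Sort tasks by relative deadline (ascending):
  Task 1: deadline = 10
  Task 3: deadline = 30
  Task 2: deadline = 31
  Task 4: deadline = 32
Priority order (highest first): [1, 3, 2, 4]
Highest priority task = 1

1


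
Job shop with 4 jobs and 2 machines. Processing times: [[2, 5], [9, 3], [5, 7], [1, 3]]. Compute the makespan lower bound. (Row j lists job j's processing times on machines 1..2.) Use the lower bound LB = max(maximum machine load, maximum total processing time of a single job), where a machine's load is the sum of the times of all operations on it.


Machine loads:
  Machine 1: 2 + 9 + 5 + 1 = 17
  Machine 2: 5 + 3 + 7 + 3 = 18
Max machine load = 18
Job totals:
  Job 1: 7
  Job 2: 12
  Job 3: 12
  Job 4: 4
Max job total = 12
Lower bound = max(18, 12) = 18

18


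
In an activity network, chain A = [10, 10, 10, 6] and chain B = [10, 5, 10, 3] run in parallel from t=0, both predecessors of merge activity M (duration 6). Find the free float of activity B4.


ES(B4) = sum of predecessors on chain B = 25
EF(B4) = ES + duration = 25 + 3 = 28
Successor of B4 is M. ES(M) = max(sum(A), sum(B)) = max(36, 28) = 36
Free float = ES(successor) - EF(current) = 36 - 28 = 8

8


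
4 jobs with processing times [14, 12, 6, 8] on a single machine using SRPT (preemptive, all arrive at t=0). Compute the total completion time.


Since all jobs arrive at t=0, SRPT equals SPT ordering.
SPT order: [6, 8, 12, 14]
Completion times:
  Job 1: p=6, C=6
  Job 2: p=8, C=14
  Job 3: p=12, C=26
  Job 4: p=14, C=40
Total completion time = 6 + 14 + 26 + 40 = 86

86


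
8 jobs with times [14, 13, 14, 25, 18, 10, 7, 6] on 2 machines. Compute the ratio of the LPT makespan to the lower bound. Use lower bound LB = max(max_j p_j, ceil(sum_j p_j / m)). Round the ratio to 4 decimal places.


LPT order: [25, 18, 14, 14, 13, 10, 7, 6]
Machine loads after assignment: [55, 52]
LPT makespan = 55
Lower bound = max(max_job, ceil(total/2)) = max(25, 54) = 54
Ratio = 55 / 54 = 1.0185

1.0185


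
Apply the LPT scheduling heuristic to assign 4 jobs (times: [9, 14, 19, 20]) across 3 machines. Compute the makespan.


Sort jobs in decreasing order (LPT): [20, 19, 14, 9]
Assign each job to the least loaded machine:
  Machine 1: jobs [20], load = 20
  Machine 2: jobs [19], load = 19
  Machine 3: jobs [14, 9], load = 23
Makespan = max load = 23

23


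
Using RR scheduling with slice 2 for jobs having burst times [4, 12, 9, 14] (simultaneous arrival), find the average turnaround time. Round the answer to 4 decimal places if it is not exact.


Time quantum = 2
Execution trace:
  J1 runs 2 units, time = 2
  J2 runs 2 units, time = 4
  J3 runs 2 units, time = 6
  J4 runs 2 units, time = 8
  J1 runs 2 units, time = 10
  J2 runs 2 units, time = 12
  J3 runs 2 units, time = 14
  J4 runs 2 units, time = 16
  J2 runs 2 units, time = 18
  J3 runs 2 units, time = 20
  J4 runs 2 units, time = 22
  J2 runs 2 units, time = 24
  J3 runs 2 units, time = 26
  J4 runs 2 units, time = 28
  J2 runs 2 units, time = 30
  J3 runs 1 units, time = 31
  J4 runs 2 units, time = 33
  J2 runs 2 units, time = 35
  J4 runs 2 units, time = 37
  J4 runs 2 units, time = 39
Finish times: [10, 35, 31, 39]
Average turnaround = 115/4 = 28.75

28.75


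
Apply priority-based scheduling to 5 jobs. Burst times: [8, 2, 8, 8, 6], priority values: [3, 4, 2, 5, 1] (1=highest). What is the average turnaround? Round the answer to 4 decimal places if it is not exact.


Sort by priority (ascending = highest first):
Order: [(1, 6), (2, 8), (3, 8), (4, 2), (5, 8)]
Completion times:
  Priority 1, burst=6, C=6
  Priority 2, burst=8, C=14
  Priority 3, burst=8, C=22
  Priority 4, burst=2, C=24
  Priority 5, burst=8, C=32
Average turnaround = 98/5 = 19.6

19.6


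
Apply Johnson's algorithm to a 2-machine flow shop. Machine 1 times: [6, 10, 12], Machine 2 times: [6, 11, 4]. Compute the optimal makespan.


Apply Johnson's rule:
  Group 1 (a <= b): [(1, 6, 6), (2, 10, 11)]
  Group 2 (a > b): [(3, 12, 4)]
Optimal job order: [1, 2, 3]
Schedule:
  Job 1: M1 done at 6, M2 done at 12
  Job 2: M1 done at 16, M2 done at 27
  Job 3: M1 done at 28, M2 done at 32
Makespan = 32

32


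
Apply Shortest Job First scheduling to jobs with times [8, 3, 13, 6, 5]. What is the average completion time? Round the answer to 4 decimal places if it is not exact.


SJF order (ascending): [3, 5, 6, 8, 13]
Completion times:
  Job 1: burst=3, C=3
  Job 2: burst=5, C=8
  Job 3: burst=6, C=14
  Job 4: burst=8, C=22
  Job 5: burst=13, C=35
Average completion = 82/5 = 16.4

16.4


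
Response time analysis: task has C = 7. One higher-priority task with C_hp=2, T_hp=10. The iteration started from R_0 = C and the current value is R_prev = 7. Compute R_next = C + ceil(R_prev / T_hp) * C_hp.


R_next = C + ceil(R_prev / T_hp) * C_hp
ceil(7 / 10) = ceil(0.7) = 1
Interference = 1 * 2 = 2
R_next = 7 + 2 = 9

9


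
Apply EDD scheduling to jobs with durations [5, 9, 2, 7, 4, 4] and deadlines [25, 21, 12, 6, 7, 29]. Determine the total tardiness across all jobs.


Sort by due date (EDD order): [(7, 6), (4, 7), (2, 12), (9, 21), (5, 25), (4, 29)]
Compute completion times and tardiness:
  Job 1: p=7, d=6, C=7, tardiness=max(0,7-6)=1
  Job 2: p=4, d=7, C=11, tardiness=max(0,11-7)=4
  Job 3: p=2, d=12, C=13, tardiness=max(0,13-12)=1
  Job 4: p=9, d=21, C=22, tardiness=max(0,22-21)=1
  Job 5: p=5, d=25, C=27, tardiness=max(0,27-25)=2
  Job 6: p=4, d=29, C=31, tardiness=max(0,31-29)=2
Total tardiness = 11

11


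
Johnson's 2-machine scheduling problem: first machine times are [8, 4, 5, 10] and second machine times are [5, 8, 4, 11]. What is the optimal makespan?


Apply Johnson's rule:
  Group 1 (a <= b): [(2, 4, 8), (4, 10, 11)]
  Group 2 (a > b): [(1, 8, 5), (3, 5, 4)]
Optimal job order: [2, 4, 1, 3]
Schedule:
  Job 2: M1 done at 4, M2 done at 12
  Job 4: M1 done at 14, M2 done at 25
  Job 1: M1 done at 22, M2 done at 30
  Job 3: M1 done at 27, M2 done at 34
Makespan = 34

34


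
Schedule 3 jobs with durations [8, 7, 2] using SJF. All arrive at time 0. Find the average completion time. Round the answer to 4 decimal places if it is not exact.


SJF order (ascending): [2, 7, 8]
Completion times:
  Job 1: burst=2, C=2
  Job 2: burst=7, C=9
  Job 3: burst=8, C=17
Average completion = 28/3 = 9.3333

9.3333


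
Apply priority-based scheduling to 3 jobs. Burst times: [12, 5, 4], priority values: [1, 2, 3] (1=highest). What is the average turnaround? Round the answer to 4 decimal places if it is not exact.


Sort by priority (ascending = highest first):
Order: [(1, 12), (2, 5), (3, 4)]
Completion times:
  Priority 1, burst=12, C=12
  Priority 2, burst=5, C=17
  Priority 3, burst=4, C=21
Average turnaround = 50/3 = 16.6667

16.6667


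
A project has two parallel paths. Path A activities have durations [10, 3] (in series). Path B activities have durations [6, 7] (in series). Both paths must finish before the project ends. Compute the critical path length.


Path A total = 10 + 3 = 13
Path B total = 6 + 7 = 13
Critical path = longest path = max(13, 13) = 13

13


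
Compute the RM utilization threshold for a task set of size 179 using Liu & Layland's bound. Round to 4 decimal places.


Compute 2^(1/179) = 1.0038798378
Subtract 1: 1.0038798378 - 1 = 0.0038798378
Multiply by n: 179 * 0.0038798378 = 0.6944909662
Round to 4 dp: 0.6945

0.6945


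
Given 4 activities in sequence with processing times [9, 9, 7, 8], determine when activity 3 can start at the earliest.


Activity 3 starts after activities 1 through 2 complete.
Predecessor durations: [9, 9]
ES = 9 + 9 = 18

18


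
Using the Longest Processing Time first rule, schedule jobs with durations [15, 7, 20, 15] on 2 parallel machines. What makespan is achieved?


Sort jobs in decreasing order (LPT): [20, 15, 15, 7]
Assign each job to the least loaded machine:
  Machine 1: jobs [20, 7], load = 27
  Machine 2: jobs [15, 15], load = 30
Makespan = max load = 30

30


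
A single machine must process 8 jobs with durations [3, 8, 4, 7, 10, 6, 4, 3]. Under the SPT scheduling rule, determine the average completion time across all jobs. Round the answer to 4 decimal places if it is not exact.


Sort jobs by processing time (SPT order): [3, 3, 4, 4, 6, 7, 8, 10]
Compute completion times sequentially:
  Job 1: processing = 3, completes at 3
  Job 2: processing = 3, completes at 6
  Job 3: processing = 4, completes at 10
  Job 4: processing = 4, completes at 14
  Job 5: processing = 6, completes at 20
  Job 6: processing = 7, completes at 27
  Job 7: processing = 8, completes at 35
  Job 8: processing = 10, completes at 45
Sum of completion times = 160
Average completion time = 160/8 = 20.0

20.0


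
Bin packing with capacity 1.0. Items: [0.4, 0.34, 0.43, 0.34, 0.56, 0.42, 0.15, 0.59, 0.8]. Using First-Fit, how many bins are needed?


Place items sequentially using First-Fit:
  Item 0.4 -> new Bin 1
  Item 0.34 -> Bin 1 (now 0.74)
  Item 0.43 -> new Bin 2
  Item 0.34 -> Bin 2 (now 0.77)
  Item 0.56 -> new Bin 3
  Item 0.42 -> Bin 3 (now 0.98)
  Item 0.15 -> Bin 1 (now 0.89)
  Item 0.59 -> new Bin 4
  Item 0.8 -> new Bin 5
Total bins used = 5

5


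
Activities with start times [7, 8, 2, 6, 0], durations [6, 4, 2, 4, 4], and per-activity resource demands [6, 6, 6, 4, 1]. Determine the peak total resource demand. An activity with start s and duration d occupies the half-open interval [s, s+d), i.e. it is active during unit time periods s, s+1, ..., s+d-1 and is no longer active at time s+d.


Each activity i is active on [start_i, start_i + duration_i).
Compute total resource usage per time slot:
  t=0: active resources = [1], total = 1
  t=1: active resources = [1], total = 1
  t=2: active resources = [6, 1], total = 7
  t=3: active resources = [6, 1], total = 7
  t=4: active resources = [], total = 0
  t=5: active resources = [], total = 0
  t=6: active resources = [4], total = 4
  t=7: active resources = [6, 4], total = 10
  t=8: active resources = [6, 6, 4], total = 16
  t=9: active resources = [6, 6, 4], total = 16
  t=10: active resources = [6, 6], total = 12
  t=11: active resources = [6, 6], total = 12
  t=12: active resources = [6], total = 6
Peak resource demand = 16

16


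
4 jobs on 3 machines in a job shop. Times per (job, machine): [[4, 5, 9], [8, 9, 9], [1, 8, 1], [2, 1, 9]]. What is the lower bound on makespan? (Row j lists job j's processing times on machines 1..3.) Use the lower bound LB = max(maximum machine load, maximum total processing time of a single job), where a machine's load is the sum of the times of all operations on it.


Machine loads:
  Machine 1: 4 + 8 + 1 + 2 = 15
  Machine 2: 5 + 9 + 8 + 1 = 23
  Machine 3: 9 + 9 + 1 + 9 = 28
Max machine load = 28
Job totals:
  Job 1: 18
  Job 2: 26
  Job 3: 10
  Job 4: 12
Max job total = 26
Lower bound = max(28, 26) = 28

28


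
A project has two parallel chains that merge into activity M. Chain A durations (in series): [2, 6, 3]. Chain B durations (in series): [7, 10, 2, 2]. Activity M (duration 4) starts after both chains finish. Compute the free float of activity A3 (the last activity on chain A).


ES(A3) = sum of predecessors on chain A = 8
EF(A3) = ES + duration = 8 + 3 = 11
Successor of A3 is M. ES(M) = max(sum(A), sum(B)) = max(11, 21) = 21
Free float = ES(successor) - EF(current) = 21 - 11 = 10

10


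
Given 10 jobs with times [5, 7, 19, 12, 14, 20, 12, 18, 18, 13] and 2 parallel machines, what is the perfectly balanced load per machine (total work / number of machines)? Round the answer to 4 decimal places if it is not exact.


Total processing time = 5 + 7 + 19 + 12 + 14 + 20 + 12 + 18 + 18 + 13 = 138
Number of machines = 2
Ideal balanced load = 138 / 2 = 69.0

69.0


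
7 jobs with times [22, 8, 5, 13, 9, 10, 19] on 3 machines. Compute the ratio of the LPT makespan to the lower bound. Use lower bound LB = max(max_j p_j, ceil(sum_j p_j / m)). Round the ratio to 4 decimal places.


LPT order: [22, 19, 13, 10, 9, 8, 5]
Machine loads after assignment: [30, 28, 28]
LPT makespan = 30
Lower bound = max(max_job, ceil(total/3)) = max(22, 29) = 29
Ratio = 30 / 29 = 1.0345

1.0345


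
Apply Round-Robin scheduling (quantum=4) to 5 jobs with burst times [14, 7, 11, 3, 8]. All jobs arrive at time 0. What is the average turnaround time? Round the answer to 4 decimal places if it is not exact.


Time quantum = 4
Execution trace:
  J1 runs 4 units, time = 4
  J2 runs 4 units, time = 8
  J3 runs 4 units, time = 12
  J4 runs 3 units, time = 15
  J5 runs 4 units, time = 19
  J1 runs 4 units, time = 23
  J2 runs 3 units, time = 26
  J3 runs 4 units, time = 30
  J5 runs 4 units, time = 34
  J1 runs 4 units, time = 38
  J3 runs 3 units, time = 41
  J1 runs 2 units, time = 43
Finish times: [43, 26, 41, 15, 34]
Average turnaround = 159/5 = 31.8

31.8


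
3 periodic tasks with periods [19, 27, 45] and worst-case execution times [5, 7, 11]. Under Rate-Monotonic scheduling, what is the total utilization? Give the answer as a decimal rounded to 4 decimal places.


Compute individual utilizations (exact fractions):
  Task 1: C/T = 5/19 (approx. 0.2632)
  Task 2: C/T = 7/27 (approx. 0.2593)
  Task 3: C/T = 11/45 (approx. 0.2444)
Total utilization U = 5/19 + 7/27 + 11/45 = 1967/2565
Rounded to 4 decimal places: U = 0.7669
RM (Liu & Layland) bound for 3 tasks = 0.779763; compare with U = 1967/2565 (approx. 0.766862)
U <= bound, so schedulable by RM sufficient condition.

0.7669


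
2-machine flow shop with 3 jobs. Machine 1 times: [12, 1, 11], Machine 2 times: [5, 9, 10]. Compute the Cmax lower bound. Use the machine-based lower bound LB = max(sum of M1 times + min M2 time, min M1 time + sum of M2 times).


LB1 = sum(M1 times) + min(M2 times) = 24 + 5 = 29
LB2 = min(M1 times) + sum(M2 times) = 1 + 24 = 25
Lower bound = max(LB1, LB2) = max(29, 25) = 29

29


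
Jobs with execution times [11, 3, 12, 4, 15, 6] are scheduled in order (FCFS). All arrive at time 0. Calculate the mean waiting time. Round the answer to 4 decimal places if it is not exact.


FCFS order (as given): [11, 3, 12, 4, 15, 6]
Waiting times:
  Job 1: wait = 0
  Job 2: wait = 11
  Job 3: wait = 14
  Job 4: wait = 26
  Job 5: wait = 30
  Job 6: wait = 45
Sum of waiting times = 126
Average waiting time = 126/6 = 21.0

21.0


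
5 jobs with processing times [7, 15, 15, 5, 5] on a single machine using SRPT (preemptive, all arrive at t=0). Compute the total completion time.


Since all jobs arrive at t=0, SRPT equals SPT ordering.
SPT order: [5, 5, 7, 15, 15]
Completion times:
  Job 1: p=5, C=5
  Job 2: p=5, C=10
  Job 3: p=7, C=17
  Job 4: p=15, C=32
  Job 5: p=15, C=47
Total completion time = 5 + 10 + 17 + 32 + 47 = 111

111


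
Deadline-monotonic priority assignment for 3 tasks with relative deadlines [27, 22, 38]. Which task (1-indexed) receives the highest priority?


Sort tasks by relative deadline (ascending):
  Task 2: deadline = 22
  Task 1: deadline = 27
  Task 3: deadline = 38
Priority order (highest first): [2, 1, 3]
Highest priority task = 2

2


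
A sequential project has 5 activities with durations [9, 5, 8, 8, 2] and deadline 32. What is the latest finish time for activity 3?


LF(activity 3) = deadline - sum of successor durations
Successors: activities 4 through 5 with durations [8, 2]
Sum of successor durations = 10
LF = 32 - 10 = 22

22


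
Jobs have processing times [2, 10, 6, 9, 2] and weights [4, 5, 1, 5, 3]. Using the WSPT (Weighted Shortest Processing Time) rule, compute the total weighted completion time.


Compute p/w ratios and sort ascending (WSPT): [(2, 4), (2, 3), (9, 5), (10, 5), (6, 1)]
Compute weighted completion times:
  Job (p=2,w=4): C=2, w*C=4*2=8
  Job (p=2,w=3): C=4, w*C=3*4=12
  Job (p=9,w=5): C=13, w*C=5*13=65
  Job (p=10,w=5): C=23, w*C=5*23=115
  Job (p=6,w=1): C=29, w*C=1*29=29
Total weighted completion time = 229

229


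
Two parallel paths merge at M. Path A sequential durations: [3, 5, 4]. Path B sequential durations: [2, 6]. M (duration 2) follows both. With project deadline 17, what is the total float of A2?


Forward pass: ES(A2) = sum of predecessors on chain A = 3
EF = ES + duration = 3 + 5 = 8
Backward pass: LF(M) = deadline = 17; LS(M) = 17 - 2 = 15
LF(A2) = LS(M) - sum(successors on chain A) = 15 - 4 = 11
LS = LF - duration = 11 - 5 = 6
Total float = LS - ES = 6 - 3 = 3

3


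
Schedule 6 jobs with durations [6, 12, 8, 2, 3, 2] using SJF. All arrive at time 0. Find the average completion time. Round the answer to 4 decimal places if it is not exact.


SJF order (ascending): [2, 2, 3, 6, 8, 12]
Completion times:
  Job 1: burst=2, C=2
  Job 2: burst=2, C=4
  Job 3: burst=3, C=7
  Job 4: burst=6, C=13
  Job 5: burst=8, C=21
  Job 6: burst=12, C=33
Average completion = 80/6 = 13.3333

13.3333
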